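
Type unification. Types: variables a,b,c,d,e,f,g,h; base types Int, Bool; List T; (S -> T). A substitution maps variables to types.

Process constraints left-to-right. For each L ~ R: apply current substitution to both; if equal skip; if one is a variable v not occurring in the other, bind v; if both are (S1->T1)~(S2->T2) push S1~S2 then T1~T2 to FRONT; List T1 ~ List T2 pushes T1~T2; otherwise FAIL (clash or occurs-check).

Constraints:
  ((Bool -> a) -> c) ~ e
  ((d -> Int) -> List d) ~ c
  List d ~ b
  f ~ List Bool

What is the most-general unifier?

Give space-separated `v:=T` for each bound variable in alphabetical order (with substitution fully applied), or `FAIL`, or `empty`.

Answer: b:=List d c:=((d -> Int) -> List d) e:=((Bool -> a) -> ((d -> Int) -> List d)) f:=List Bool

Derivation:
step 1: unify ((Bool -> a) -> c) ~ e  [subst: {-} | 3 pending]
  bind e := ((Bool -> a) -> c)
step 2: unify ((d -> Int) -> List d) ~ c  [subst: {e:=((Bool -> a) -> c)} | 2 pending]
  bind c := ((d -> Int) -> List d)
step 3: unify List d ~ b  [subst: {e:=((Bool -> a) -> c), c:=((d -> Int) -> List d)} | 1 pending]
  bind b := List d
step 4: unify f ~ List Bool  [subst: {e:=((Bool -> a) -> c), c:=((d -> Int) -> List d), b:=List d} | 0 pending]
  bind f := List Bool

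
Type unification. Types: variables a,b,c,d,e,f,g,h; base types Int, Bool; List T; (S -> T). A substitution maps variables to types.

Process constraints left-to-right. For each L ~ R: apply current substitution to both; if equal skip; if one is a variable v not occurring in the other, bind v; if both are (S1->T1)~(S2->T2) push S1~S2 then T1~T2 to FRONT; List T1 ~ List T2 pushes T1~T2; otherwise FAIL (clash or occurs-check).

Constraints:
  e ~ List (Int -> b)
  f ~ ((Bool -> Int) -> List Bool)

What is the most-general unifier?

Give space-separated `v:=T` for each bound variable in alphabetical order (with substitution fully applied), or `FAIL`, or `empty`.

step 1: unify e ~ List (Int -> b)  [subst: {-} | 1 pending]
  bind e := List (Int -> b)
step 2: unify f ~ ((Bool -> Int) -> List Bool)  [subst: {e:=List (Int -> b)} | 0 pending]
  bind f := ((Bool -> Int) -> List Bool)

Answer: e:=List (Int -> b) f:=((Bool -> Int) -> List Bool)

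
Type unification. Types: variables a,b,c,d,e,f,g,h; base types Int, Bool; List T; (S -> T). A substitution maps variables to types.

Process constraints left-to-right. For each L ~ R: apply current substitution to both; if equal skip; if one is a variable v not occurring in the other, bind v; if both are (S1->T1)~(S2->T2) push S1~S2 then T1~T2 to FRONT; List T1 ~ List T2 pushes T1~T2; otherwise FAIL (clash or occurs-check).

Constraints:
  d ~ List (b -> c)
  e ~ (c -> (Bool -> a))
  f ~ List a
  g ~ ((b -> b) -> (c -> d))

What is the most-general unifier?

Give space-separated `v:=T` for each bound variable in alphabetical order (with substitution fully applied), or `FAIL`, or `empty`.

step 1: unify d ~ List (b -> c)  [subst: {-} | 3 pending]
  bind d := List (b -> c)
step 2: unify e ~ (c -> (Bool -> a))  [subst: {d:=List (b -> c)} | 2 pending]
  bind e := (c -> (Bool -> a))
step 3: unify f ~ List a  [subst: {d:=List (b -> c), e:=(c -> (Bool -> a))} | 1 pending]
  bind f := List a
step 4: unify g ~ ((b -> b) -> (c -> List (b -> c)))  [subst: {d:=List (b -> c), e:=(c -> (Bool -> a)), f:=List a} | 0 pending]
  bind g := ((b -> b) -> (c -> List (b -> c)))

Answer: d:=List (b -> c) e:=(c -> (Bool -> a)) f:=List a g:=((b -> b) -> (c -> List (b -> c)))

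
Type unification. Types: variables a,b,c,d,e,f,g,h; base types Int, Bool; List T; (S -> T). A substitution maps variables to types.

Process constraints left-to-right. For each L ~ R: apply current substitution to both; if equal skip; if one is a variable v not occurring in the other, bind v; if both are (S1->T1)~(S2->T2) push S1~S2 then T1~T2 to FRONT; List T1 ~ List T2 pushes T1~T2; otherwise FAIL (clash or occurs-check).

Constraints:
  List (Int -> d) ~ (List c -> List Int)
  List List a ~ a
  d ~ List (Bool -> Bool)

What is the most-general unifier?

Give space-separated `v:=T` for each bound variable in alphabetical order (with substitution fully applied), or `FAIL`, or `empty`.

step 1: unify List (Int -> d) ~ (List c -> List Int)  [subst: {-} | 2 pending]
  clash: List (Int -> d) vs (List c -> List Int)

Answer: FAIL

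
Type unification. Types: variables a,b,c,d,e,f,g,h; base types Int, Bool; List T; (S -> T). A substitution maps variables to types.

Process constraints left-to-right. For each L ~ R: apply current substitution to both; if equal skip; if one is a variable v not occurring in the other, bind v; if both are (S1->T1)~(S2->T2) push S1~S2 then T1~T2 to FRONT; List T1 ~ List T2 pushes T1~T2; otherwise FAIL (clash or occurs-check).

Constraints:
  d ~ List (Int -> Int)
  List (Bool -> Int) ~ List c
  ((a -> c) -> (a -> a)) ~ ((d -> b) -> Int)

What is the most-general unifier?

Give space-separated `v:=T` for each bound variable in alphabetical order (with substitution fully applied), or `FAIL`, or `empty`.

step 1: unify d ~ List (Int -> Int)  [subst: {-} | 2 pending]
  bind d := List (Int -> Int)
step 2: unify List (Bool -> Int) ~ List c  [subst: {d:=List (Int -> Int)} | 1 pending]
  -> decompose List: push (Bool -> Int)~c
step 3: unify (Bool -> Int) ~ c  [subst: {d:=List (Int -> Int)} | 1 pending]
  bind c := (Bool -> Int)
step 4: unify ((a -> (Bool -> Int)) -> (a -> a)) ~ ((List (Int -> Int) -> b) -> Int)  [subst: {d:=List (Int -> Int), c:=(Bool -> Int)} | 0 pending]
  -> decompose arrow: push (a -> (Bool -> Int))~(List (Int -> Int) -> b), (a -> a)~Int
step 5: unify (a -> (Bool -> Int)) ~ (List (Int -> Int) -> b)  [subst: {d:=List (Int -> Int), c:=(Bool -> Int)} | 1 pending]
  -> decompose arrow: push a~List (Int -> Int), (Bool -> Int)~b
step 6: unify a ~ List (Int -> Int)  [subst: {d:=List (Int -> Int), c:=(Bool -> Int)} | 2 pending]
  bind a := List (Int -> Int)
step 7: unify (Bool -> Int) ~ b  [subst: {d:=List (Int -> Int), c:=(Bool -> Int), a:=List (Int -> Int)} | 1 pending]
  bind b := (Bool -> Int)
step 8: unify (List (Int -> Int) -> List (Int -> Int)) ~ Int  [subst: {d:=List (Int -> Int), c:=(Bool -> Int), a:=List (Int -> Int), b:=(Bool -> Int)} | 0 pending]
  clash: (List (Int -> Int) -> List (Int -> Int)) vs Int

Answer: FAIL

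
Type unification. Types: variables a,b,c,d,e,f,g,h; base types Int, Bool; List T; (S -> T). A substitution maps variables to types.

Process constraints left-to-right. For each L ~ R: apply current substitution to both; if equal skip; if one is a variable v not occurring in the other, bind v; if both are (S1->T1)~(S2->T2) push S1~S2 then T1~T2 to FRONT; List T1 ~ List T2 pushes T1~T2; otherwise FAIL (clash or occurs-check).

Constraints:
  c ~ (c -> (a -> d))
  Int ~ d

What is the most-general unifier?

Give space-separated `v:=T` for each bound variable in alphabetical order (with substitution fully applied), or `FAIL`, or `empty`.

Answer: FAIL

Derivation:
step 1: unify c ~ (c -> (a -> d))  [subst: {-} | 1 pending]
  occurs-check fail: c in (c -> (a -> d))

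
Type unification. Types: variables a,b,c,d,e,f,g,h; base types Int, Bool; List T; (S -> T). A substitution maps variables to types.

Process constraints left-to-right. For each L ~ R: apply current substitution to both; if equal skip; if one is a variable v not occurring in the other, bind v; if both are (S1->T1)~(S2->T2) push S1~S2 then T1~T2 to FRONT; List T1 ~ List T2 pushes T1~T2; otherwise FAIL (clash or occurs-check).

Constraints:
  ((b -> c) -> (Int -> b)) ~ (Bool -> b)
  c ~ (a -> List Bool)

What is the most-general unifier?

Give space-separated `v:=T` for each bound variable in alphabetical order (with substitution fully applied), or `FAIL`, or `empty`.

Answer: FAIL

Derivation:
step 1: unify ((b -> c) -> (Int -> b)) ~ (Bool -> b)  [subst: {-} | 1 pending]
  -> decompose arrow: push (b -> c)~Bool, (Int -> b)~b
step 2: unify (b -> c) ~ Bool  [subst: {-} | 2 pending]
  clash: (b -> c) vs Bool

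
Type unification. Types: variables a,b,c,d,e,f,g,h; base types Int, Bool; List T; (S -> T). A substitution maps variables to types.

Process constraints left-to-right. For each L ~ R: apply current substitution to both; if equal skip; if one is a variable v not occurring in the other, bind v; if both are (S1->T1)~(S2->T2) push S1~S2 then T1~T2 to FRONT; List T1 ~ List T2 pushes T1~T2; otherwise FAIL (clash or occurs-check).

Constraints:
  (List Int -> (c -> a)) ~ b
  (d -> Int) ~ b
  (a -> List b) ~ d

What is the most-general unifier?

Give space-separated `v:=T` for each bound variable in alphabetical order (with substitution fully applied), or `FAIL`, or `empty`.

step 1: unify (List Int -> (c -> a)) ~ b  [subst: {-} | 2 pending]
  bind b := (List Int -> (c -> a))
step 2: unify (d -> Int) ~ (List Int -> (c -> a))  [subst: {b:=(List Int -> (c -> a))} | 1 pending]
  -> decompose arrow: push d~List Int, Int~(c -> a)
step 3: unify d ~ List Int  [subst: {b:=(List Int -> (c -> a))} | 2 pending]
  bind d := List Int
step 4: unify Int ~ (c -> a)  [subst: {b:=(List Int -> (c -> a)), d:=List Int} | 1 pending]
  clash: Int vs (c -> a)

Answer: FAIL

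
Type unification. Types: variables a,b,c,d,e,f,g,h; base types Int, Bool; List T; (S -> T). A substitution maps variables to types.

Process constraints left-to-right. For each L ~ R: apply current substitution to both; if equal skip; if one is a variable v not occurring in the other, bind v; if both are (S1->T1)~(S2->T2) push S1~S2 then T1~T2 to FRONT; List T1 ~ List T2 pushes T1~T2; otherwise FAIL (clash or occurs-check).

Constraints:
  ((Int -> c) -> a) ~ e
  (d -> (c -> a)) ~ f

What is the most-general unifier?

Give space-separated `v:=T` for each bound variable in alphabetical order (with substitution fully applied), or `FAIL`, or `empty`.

Answer: e:=((Int -> c) -> a) f:=(d -> (c -> a))

Derivation:
step 1: unify ((Int -> c) -> a) ~ e  [subst: {-} | 1 pending]
  bind e := ((Int -> c) -> a)
step 2: unify (d -> (c -> a)) ~ f  [subst: {e:=((Int -> c) -> a)} | 0 pending]
  bind f := (d -> (c -> a))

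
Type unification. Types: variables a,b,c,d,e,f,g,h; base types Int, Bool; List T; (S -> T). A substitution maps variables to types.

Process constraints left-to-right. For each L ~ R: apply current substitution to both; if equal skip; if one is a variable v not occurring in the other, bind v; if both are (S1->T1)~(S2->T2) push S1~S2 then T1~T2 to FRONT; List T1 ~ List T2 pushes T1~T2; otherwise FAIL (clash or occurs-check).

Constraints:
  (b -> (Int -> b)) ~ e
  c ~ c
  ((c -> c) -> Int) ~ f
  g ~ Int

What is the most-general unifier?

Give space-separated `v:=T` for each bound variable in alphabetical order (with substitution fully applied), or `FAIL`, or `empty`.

Answer: e:=(b -> (Int -> b)) f:=((c -> c) -> Int) g:=Int

Derivation:
step 1: unify (b -> (Int -> b)) ~ e  [subst: {-} | 3 pending]
  bind e := (b -> (Int -> b))
step 2: unify c ~ c  [subst: {e:=(b -> (Int -> b))} | 2 pending]
  -> identical, skip
step 3: unify ((c -> c) -> Int) ~ f  [subst: {e:=(b -> (Int -> b))} | 1 pending]
  bind f := ((c -> c) -> Int)
step 4: unify g ~ Int  [subst: {e:=(b -> (Int -> b)), f:=((c -> c) -> Int)} | 0 pending]
  bind g := Int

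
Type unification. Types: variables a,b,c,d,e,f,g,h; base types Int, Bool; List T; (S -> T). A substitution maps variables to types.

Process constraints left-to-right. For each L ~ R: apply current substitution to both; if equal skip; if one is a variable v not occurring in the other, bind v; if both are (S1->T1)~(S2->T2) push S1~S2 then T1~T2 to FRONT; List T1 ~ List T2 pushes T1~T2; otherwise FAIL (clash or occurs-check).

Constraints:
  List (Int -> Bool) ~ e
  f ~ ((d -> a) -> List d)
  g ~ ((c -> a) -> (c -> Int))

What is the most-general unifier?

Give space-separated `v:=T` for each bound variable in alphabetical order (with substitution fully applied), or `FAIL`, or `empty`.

step 1: unify List (Int -> Bool) ~ e  [subst: {-} | 2 pending]
  bind e := List (Int -> Bool)
step 2: unify f ~ ((d -> a) -> List d)  [subst: {e:=List (Int -> Bool)} | 1 pending]
  bind f := ((d -> a) -> List d)
step 3: unify g ~ ((c -> a) -> (c -> Int))  [subst: {e:=List (Int -> Bool), f:=((d -> a) -> List d)} | 0 pending]
  bind g := ((c -> a) -> (c -> Int))

Answer: e:=List (Int -> Bool) f:=((d -> a) -> List d) g:=((c -> a) -> (c -> Int))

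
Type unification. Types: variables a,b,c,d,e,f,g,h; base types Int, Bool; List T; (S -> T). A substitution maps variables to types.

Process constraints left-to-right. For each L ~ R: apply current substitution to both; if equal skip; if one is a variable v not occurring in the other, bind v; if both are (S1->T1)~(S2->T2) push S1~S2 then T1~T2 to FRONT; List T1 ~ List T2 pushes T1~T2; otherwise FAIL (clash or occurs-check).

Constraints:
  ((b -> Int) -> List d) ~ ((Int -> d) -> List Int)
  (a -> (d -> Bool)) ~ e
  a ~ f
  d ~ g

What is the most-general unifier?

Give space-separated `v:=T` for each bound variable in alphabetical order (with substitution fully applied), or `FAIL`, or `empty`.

Answer: a:=f b:=Int d:=Int e:=(f -> (Int -> Bool)) g:=Int

Derivation:
step 1: unify ((b -> Int) -> List d) ~ ((Int -> d) -> List Int)  [subst: {-} | 3 pending]
  -> decompose arrow: push (b -> Int)~(Int -> d), List d~List Int
step 2: unify (b -> Int) ~ (Int -> d)  [subst: {-} | 4 pending]
  -> decompose arrow: push b~Int, Int~d
step 3: unify b ~ Int  [subst: {-} | 5 pending]
  bind b := Int
step 4: unify Int ~ d  [subst: {b:=Int} | 4 pending]
  bind d := Int
step 5: unify List Int ~ List Int  [subst: {b:=Int, d:=Int} | 3 pending]
  -> identical, skip
step 6: unify (a -> (Int -> Bool)) ~ e  [subst: {b:=Int, d:=Int} | 2 pending]
  bind e := (a -> (Int -> Bool))
step 7: unify a ~ f  [subst: {b:=Int, d:=Int, e:=(a -> (Int -> Bool))} | 1 pending]
  bind a := f
step 8: unify Int ~ g  [subst: {b:=Int, d:=Int, e:=(a -> (Int -> Bool)), a:=f} | 0 pending]
  bind g := Int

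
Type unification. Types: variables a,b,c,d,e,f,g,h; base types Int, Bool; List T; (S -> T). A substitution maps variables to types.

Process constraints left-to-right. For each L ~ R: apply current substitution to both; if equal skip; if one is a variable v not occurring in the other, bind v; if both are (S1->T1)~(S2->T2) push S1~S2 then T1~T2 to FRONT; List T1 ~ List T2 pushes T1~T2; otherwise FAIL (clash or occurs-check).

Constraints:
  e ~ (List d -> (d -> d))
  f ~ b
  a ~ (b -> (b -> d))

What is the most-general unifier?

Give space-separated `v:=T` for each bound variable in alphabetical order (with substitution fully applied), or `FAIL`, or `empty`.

Answer: a:=(b -> (b -> d)) e:=(List d -> (d -> d)) f:=b

Derivation:
step 1: unify e ~ (List d -> (d -> d))  [subst: {-} | 2 pending]
  bind e := (List d -> (d -> d))
step 2: unify f ~ b  [subst: {e:=(List d -> (d -> d))} | 1 pending]
  bind f := b
step 3: unify a ~ (b -> (b -> d))  [subst: {e:=(List d -> (d -> d)), f:=b} | 0 pending]
  bind a := (b -> (b -> d))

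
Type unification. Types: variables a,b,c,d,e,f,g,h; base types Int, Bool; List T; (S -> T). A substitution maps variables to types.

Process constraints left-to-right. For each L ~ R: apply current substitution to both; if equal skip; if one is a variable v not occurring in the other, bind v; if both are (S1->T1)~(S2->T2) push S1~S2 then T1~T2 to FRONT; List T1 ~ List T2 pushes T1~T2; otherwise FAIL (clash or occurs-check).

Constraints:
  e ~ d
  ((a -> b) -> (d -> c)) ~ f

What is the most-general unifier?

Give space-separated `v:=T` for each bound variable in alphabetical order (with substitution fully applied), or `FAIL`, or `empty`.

step 1: unify e ~ d  [subst: {-} | 1 pending]
  bind e := d
step 2: unify ((a -> b) -> (d -> c)) ~ f  [subst: {e:=d} | 0 pending]
  bind f := ((a -> b) -> (d -> c))

Answer: e:=d f:=((a -> b) -> (d -> c))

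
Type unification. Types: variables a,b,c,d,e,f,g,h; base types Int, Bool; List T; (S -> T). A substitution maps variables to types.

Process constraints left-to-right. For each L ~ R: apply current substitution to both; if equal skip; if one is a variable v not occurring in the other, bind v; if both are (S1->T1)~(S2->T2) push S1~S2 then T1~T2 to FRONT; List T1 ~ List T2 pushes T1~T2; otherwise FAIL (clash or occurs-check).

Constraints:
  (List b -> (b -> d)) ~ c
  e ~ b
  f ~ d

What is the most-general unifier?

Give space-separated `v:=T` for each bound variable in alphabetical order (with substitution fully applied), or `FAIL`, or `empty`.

Answer: c:=(List b -> (b -> d)) e:=b f:=d

Derivation:
step 1: unify (List b -> (b -> d)) ~ c  [subst: {-} | 2 pending]
  bind c := (List b -> (b -> d))
step 2: unify e ~ b  [subst: {c:=(List b -> (b -> d))} | 1 pending]
  bind e := b
step 3: unify f ~ d  [subst: {c:=(List b -> (b -> d)), e:=b} | 0 pending]
  bind f := d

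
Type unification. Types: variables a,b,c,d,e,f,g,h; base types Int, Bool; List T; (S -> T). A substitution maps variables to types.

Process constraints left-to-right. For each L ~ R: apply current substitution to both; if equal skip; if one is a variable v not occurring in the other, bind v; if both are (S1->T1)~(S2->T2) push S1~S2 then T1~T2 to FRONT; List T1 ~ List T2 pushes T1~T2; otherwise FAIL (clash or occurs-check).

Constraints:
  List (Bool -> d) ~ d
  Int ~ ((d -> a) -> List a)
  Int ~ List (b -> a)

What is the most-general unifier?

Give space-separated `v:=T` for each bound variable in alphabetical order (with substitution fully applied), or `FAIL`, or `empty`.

Answer: FAIL

Derivation:
step 1: unify List (Bool -> d) ~ d  [subst: {-} | 2 pending]
  occurs-check fail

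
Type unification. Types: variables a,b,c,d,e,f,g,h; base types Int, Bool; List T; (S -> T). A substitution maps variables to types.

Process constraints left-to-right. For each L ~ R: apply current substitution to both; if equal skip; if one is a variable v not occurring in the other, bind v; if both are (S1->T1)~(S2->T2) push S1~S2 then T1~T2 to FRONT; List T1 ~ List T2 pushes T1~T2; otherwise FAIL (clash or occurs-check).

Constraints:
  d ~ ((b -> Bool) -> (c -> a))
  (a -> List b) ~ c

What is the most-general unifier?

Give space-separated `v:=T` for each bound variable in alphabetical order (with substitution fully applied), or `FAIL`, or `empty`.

Answer: c:=(a -> List b) d:=((b -> Bool) -> ((a -> List b) -> a))

Derivation:
step 1: unify d ~ ((b -> Bool) -> (c -> a))  [subst: {-} | 1 pending]
  bind d := ((b -> Bool) -> (c -> a))
step 2: unify (a -> List b) ~ c  [subst: {d:=((b -> Bool) -> (c -> a))} | 0 pending]
  bind c := (a -> List b)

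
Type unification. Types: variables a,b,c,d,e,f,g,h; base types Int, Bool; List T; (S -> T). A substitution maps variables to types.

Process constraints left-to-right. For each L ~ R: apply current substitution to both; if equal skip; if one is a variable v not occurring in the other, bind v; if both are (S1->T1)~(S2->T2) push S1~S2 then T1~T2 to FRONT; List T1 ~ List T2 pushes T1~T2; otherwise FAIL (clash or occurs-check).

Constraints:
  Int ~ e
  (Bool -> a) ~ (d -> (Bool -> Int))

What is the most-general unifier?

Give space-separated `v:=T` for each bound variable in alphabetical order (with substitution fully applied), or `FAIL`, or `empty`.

step 1: unify Int ~ e  [subst: {-} | 1 pending]
  bind e := Int
step 2: unify (Bool -> a) ~ (d -> (Bool -> Int))  [subst: {e:=Int} | 0 pending]
  -> decompose arrow: push Bool~d, a~(Bool -> Int)
step 3: unify Bool ~ d  [subst: {e:=Int} | 1 pending]
  bind d := Bool
step 4: unify a ~ (Bool -> Int)  [subst: {e:=Int, d:=Bool} | 0 pending]
  bind a := (Bool -> Int)

Answer: a:=(Bool -> Int) d:=Bool e:=Int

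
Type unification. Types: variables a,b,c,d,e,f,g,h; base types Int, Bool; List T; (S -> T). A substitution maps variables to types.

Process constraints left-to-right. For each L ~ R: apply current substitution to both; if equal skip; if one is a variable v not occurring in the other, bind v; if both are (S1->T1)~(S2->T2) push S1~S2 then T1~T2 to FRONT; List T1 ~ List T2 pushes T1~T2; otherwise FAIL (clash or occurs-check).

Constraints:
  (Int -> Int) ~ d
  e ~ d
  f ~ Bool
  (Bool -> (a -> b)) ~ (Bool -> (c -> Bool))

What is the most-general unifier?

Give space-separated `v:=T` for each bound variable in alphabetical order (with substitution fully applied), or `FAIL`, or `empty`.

step 1: unify (Int -> Int) ~ d  [subst: {-} | 3 pending]
  bind d := (Int -> Int)
step 2: unify e ~ (Int -> Int)  [subst: {d:=(Int -> Int)} | 2 pending]
  bind e := (Int -> Int)
step 3: unify f ~ Bool  [subst: {d:=(Int -> Int), e:=(Int -> Int)} | 1 pending]
  bind f := Bool
step 4: unify (Bool -> (a -> b)) ~ (Bool -> (c -> Bool))  [subst: {d:=(Int -> Int), e:=(Int -> Int), f:=Bool} | 0 pending]
  -> decompose arrow: push Bool~Bool, (a -> b)~(c -> Bool)
step 5: unify Bool ~ Bool  [subst: {d:=(Int -> Int), e:=(Int -> Int), f:=Bool} | 1 pending]
  -> identical, skip
step 6: unify (a -> b) ~ (c -> Bool)  [subst: {d:=(Int -> Int), e:=(Int -> Int), f:=Bool} | 0 pending]
  -> decompose arrow: push a~c, b~Bool
step 7: unify a ~ c  [subst: {d:=(Int -> Int), e:=(Int -> Int), f:=Bool} | 1 pending]
  bind a := c
step 8: unify b ~ Bool  [subst: {d:=(Int -> Int), e:=(Int -> Int), f:=Bool, a:=c} | 0 pending]
  bind b := Bool

Answer: a:=c b:=Bool d:=(Int -> Int) e:=(Int -> Int) f:=Bool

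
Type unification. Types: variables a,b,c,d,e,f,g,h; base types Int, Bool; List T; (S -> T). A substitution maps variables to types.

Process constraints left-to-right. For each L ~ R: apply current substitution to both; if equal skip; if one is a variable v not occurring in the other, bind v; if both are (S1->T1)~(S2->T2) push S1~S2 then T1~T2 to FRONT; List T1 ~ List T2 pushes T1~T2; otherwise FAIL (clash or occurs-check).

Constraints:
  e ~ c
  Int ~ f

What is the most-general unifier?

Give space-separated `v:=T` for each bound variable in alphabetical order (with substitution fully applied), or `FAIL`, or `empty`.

step 1: unify e ~ c  [subst: {-} | 1 pending]
  bind e := c
step 2: unify Int ~ f  [subst: {e:=c} | 0 pending]
  bind f := Int

Answer: e:=c f:=Int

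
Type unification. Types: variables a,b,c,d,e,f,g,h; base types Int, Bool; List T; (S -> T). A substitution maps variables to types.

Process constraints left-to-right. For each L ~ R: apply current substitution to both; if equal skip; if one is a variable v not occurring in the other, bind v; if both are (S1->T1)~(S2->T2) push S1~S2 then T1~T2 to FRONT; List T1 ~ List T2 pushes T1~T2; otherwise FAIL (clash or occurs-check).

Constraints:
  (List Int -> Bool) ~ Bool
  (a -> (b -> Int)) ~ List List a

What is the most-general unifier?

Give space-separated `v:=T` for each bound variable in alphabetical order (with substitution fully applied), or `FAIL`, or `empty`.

step 1: unify (List Int -> Bool) ~ Bool  [subst: {-} | 1 pending]
  clash: (List Int -> Bool) vs Bool

Answer: FAIL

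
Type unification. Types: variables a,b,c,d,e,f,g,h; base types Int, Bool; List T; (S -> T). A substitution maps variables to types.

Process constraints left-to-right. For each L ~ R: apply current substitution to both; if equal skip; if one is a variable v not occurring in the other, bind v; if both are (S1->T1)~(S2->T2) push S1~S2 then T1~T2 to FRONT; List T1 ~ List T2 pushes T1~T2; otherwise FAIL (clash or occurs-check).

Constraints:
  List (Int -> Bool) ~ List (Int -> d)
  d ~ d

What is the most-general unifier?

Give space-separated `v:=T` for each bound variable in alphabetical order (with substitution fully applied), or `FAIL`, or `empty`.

Answer: d:=Bool

Derivation:
step 1: unify List (Int -> Bool) ~ List (Int -> d)  [subst: {-} | 1 pending]
  -> decompose List: push (Int -> Bool)~(Int -> d)
step 2: unify (Int -> Bool) ~ (Int -> d)  [subst: {-} | 1 pending]
  -> decompose arrow: push Int~Int, Bool~d
step 3: unify Int ~ Int  [subst: {-} | 2 pending]
  -> identical, skip
step 4: unify Bool ~ d  [subst: {-} | 1 pending]
  bind d := Bool
step 5: unify Bool ~ Bool  [subst: {d:=Bool} | 0 pending]
  -> identical, skip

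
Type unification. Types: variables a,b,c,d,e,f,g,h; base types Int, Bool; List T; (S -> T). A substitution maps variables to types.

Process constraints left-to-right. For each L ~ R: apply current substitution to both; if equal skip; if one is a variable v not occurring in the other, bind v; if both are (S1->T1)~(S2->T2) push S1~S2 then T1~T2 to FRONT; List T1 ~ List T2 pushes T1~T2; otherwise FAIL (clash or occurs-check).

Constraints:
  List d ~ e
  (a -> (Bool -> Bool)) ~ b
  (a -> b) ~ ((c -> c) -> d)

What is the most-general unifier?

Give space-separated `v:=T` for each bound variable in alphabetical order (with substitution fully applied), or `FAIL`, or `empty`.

Answer: a:=(c -> c) b:=((c -> c) -> (Bool -> Bool)) d:=((c -> c) -> (Bool -> Bool)) e:=List ((c -> c) -> (Bool -> Bool))

Derivation:
step 1: unify List d ~ e  [subst: {-} | 2 pending]
  bind e := List d
step 2: unify (a -> (Bool -> Bool)) ~ b  [subst: {e:=List d} | 1 pending]
  bind b := (a -> (Bool -> Bool))
step 3: unify (a -> (a -> (Bool -> Bool))) ~ ((c -> c) -> d)  [subst: {e:=List d, b:=(a -> (Bool -> Bool))} | 0 pending]
  -> decompose arrow: push a~(c -> c), (a -> (Bool -> Bool))~d
step 4: unify a ~ (c -> c)  [subst: {e:=List d, b:=(a -> (Bool -> Bool))} | 1 pending]
  bind a := (c -> c)
step 5: unify ((c -> c) -> (Bool -> Bool)) ~ d  [subst: {e:=List d, b:=(a -> (Bool -> Bool)), a:=(c -> c)} | 0 pending]
  bind d := ((c -> c) -> (Bool -> Bool))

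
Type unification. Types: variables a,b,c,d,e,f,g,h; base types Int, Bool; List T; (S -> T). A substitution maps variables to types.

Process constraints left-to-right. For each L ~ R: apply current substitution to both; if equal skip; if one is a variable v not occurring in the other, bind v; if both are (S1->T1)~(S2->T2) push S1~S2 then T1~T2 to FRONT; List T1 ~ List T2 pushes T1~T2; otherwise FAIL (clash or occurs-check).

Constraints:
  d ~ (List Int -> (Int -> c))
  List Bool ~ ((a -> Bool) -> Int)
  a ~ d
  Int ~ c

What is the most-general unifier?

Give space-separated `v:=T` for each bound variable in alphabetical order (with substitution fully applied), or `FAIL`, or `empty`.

Answer: FAIL

Derivation:
step 1: unify d ~ (List Int -> (Int -> c))  [subst: {-} | 3 pending]
  bind d := (List Int -> (Int -> c))
step 2: unify List Bool ~ ((a -> Bool) -> Int)  [subst: {d:=(List Int -> (Int -> c))} | 2 pending]
  clash: List Bool vs ((a -> Bool) -> Int)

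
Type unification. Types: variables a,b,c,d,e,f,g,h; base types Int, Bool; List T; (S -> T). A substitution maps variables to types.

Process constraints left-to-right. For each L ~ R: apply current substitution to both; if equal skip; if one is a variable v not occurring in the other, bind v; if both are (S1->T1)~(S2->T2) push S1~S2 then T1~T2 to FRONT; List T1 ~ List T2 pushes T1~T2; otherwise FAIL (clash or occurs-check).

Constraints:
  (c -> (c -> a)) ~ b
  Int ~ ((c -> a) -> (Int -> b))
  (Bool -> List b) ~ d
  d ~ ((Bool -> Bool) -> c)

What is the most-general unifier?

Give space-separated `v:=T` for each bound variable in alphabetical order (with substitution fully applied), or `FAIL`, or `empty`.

Answer: FAIL

Derivation:
step 1: unify (c -> (c -> a)) ~ b  [subst: {-} | 3 pending]
  bind b := (c -> (c -> a))
step 2: unify Int ~ ((c -> a) -> (Int -> (c -> (c -> a))))  [subst: {b:=(c -> (c -> a))} | 2 pending]
  clash: Int vs ((c -> a) -> (Int -> (c -> (c -> a))))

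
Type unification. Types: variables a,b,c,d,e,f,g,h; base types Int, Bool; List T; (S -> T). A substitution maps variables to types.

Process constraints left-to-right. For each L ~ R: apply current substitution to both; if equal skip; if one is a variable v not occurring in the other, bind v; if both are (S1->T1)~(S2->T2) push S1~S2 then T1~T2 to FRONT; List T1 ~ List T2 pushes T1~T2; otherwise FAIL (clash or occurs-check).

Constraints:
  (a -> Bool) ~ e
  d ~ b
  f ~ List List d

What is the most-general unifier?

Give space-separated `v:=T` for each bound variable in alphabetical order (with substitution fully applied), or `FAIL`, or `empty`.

step 1: unify (a -> Bool) ~ e  [subst: {-} | 2 pending]
  bind e := (a -> Bool)
step 2: unify d ~ b  [subst: {e:=(a -> Bool)} | 1 pending]
  bind d := b
step 3: unify f ~ List List b  [subst: {e:=(a -> Bool), d:=b} | 0 pending]
  bind f := List List b

Answer: d:=b e:=(a -> Bool) f:=List List b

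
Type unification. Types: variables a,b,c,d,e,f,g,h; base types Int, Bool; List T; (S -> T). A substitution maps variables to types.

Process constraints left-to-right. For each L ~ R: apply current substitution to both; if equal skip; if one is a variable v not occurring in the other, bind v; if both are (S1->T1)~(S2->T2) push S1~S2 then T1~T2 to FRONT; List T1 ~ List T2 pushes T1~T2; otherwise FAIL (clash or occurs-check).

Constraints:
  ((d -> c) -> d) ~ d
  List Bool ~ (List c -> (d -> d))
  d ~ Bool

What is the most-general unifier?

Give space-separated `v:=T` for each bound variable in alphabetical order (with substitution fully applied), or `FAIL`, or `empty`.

Answer: FAIL

Derivation:
step 1: unify ((d -> c) -> d) ~ d  [subst: {-} | 2 pending]
  occurs-check fail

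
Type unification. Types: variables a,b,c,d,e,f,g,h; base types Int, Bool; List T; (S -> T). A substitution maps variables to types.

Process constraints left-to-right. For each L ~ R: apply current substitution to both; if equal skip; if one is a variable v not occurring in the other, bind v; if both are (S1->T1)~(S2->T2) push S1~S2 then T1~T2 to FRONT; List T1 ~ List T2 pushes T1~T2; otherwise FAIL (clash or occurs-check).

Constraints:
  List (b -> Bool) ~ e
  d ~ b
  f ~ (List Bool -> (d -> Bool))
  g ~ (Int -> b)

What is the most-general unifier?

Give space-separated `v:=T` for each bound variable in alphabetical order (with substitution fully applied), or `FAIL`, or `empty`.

Answer: d:=b e:=List (b -> Bool) f:=(List Bool -> (b -> Bool)) g:=(Int -> b)

Derivation:
step 1: unify List (b -> Bool) ~ e  [subst: {-} | 3 pending]
  bind e := List (b -> Bool)
step 2: unify d ~ b  [subst: {e:=List (b -> Bool)} | 2 pending]
  bind d := b
step 3: unify f ~ (List Bool -> (b -> Bool))  [subst: {e:=List (b -> Bool), d:=b} | 1 pending]
  bind f := (List Bool -> (b -> Bool))
step 4: unify g ~ (Int -> b)  [subst: {e:=List (b -> Bool), d:=b, f:=(List Bool -> (b -> Bool))} | 0 pending]
  bind g := (Int -> b)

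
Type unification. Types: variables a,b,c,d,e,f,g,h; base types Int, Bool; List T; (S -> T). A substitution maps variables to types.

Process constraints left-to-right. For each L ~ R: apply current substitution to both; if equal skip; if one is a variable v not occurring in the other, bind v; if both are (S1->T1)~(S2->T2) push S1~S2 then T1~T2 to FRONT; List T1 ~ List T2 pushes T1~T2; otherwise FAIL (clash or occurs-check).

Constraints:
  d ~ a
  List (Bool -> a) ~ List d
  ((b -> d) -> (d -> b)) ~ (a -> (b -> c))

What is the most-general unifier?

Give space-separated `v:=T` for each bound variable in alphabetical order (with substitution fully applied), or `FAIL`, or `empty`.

Answer: FAIL

Derivation:
step 1: unify d ~ a  [subst: {-} | 2 pending]
  bind d := a
step 2: unify List (Bool -> a) ~ List a  [subst: {d:=a} | 1 pending]
  -> decompose List: push (Bool -> a)~a
step 3: unify (Bool -> a) ~ a  [subst: {d:=a} | 1 pending]
  occurs-check fail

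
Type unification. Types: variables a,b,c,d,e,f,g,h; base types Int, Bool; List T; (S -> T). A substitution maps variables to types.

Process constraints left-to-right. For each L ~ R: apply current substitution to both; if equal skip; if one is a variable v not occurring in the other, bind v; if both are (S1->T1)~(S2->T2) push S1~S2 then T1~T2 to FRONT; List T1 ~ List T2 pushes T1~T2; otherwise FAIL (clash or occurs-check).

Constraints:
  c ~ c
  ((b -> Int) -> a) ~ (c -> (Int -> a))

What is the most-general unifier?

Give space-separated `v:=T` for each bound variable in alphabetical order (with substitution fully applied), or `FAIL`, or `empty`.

Answer: FAIL

Derivation:
step 1: unify c ~ c  [subst: {-} | 1 pending]
  -> identical, skip
step 2: unify ((b -> Int) -> a) ~ (c -> (Int -> a))  [subst: {-} | 0 pending]
  -> decompose arrow: push (b -> Int)~c, a~(Int -> a)
step 3: unify (b -> Int) ~ c  [subst: {-} | 1 pending]
  bind c := (b -> Int)
step 4: unify a ~ (Int -> a)  [subst: {c:=(b -> Int)} | 0 pending]
  occurs-check fail: a in (Int -> a)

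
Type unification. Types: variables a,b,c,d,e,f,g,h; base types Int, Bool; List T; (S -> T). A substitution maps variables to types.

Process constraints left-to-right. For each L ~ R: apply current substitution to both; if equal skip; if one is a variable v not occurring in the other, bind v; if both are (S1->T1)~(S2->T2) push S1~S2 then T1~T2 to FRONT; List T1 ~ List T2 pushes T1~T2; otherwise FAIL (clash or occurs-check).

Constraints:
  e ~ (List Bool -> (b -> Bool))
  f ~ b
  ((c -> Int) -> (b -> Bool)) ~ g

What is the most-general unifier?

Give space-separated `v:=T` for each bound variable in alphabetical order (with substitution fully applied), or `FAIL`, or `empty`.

Answer: e:=(List Bool -> (b -> Bool)) f:=b g:=((c -> Int) -> (b -> Bool))

Derivation:
step 1: unify e ~ (List Bool -> (b -> Bool))  [subst: {-} | 2 pending]
  bind e := (List Bool -> (b -> Bool))
step 2: unify f ~ b  [subst: {e:=(List Bool -> (b -> Bool))} | 1 pending]
  bind f := b
step 3: unify ((c -> Int) -> (b -> Bool)) ~ g  [subst: {e:=(List Bool -> (b -> Bool)), f:=b} | 0 pending]
  bind g := ((c -> Int) -> (b -> Bool))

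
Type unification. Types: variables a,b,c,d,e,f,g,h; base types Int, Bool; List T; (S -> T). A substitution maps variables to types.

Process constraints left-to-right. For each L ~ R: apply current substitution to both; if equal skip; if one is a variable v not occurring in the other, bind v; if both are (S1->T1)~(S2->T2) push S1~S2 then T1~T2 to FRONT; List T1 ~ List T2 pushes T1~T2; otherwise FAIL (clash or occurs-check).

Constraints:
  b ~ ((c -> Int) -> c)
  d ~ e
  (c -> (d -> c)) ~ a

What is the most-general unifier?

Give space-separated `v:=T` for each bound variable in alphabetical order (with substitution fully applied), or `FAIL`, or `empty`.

Answer: a:=(c -> (e -> c)) b:=((c -> Int) -> c) d:=e

Derivation:
step 1: unify b ~ ((c -> Int) -> c)  [subst: {-} | 2 pending]
  bind b := ((c -> Int) -> c)
step 2: unify d ~ e  [subst: {b:=((c -> Int) -> c)} | 1 pending]
  bind d := e
step 3: unify (c -> (e -> c)) ~ a  [subst: {b:=((c -> Int) -> c), d:=e} | 0 pending]
  bind a := (c -> (e -> c))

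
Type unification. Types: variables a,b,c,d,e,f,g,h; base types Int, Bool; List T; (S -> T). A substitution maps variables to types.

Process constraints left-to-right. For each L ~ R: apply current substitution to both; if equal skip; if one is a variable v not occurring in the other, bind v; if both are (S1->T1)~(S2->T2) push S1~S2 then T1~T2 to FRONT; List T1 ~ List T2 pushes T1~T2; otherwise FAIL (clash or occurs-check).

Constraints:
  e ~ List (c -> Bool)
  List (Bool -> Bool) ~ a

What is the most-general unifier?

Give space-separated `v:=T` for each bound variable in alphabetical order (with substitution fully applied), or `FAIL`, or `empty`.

Answer: a:=List (Bool -> Bool) e:=List (c -> Bool)

Derivation:
step 1: unify e ~ List (c -> Bool)  [subst: {-} | 1 pending]
  bind e := List (c -> Bool)
step 2: unify List (Bool -> Bool) ~ a  [subst: {e:=List (c -> Bool)} | 0 pending]
  bind a := List (Bool -> Bool)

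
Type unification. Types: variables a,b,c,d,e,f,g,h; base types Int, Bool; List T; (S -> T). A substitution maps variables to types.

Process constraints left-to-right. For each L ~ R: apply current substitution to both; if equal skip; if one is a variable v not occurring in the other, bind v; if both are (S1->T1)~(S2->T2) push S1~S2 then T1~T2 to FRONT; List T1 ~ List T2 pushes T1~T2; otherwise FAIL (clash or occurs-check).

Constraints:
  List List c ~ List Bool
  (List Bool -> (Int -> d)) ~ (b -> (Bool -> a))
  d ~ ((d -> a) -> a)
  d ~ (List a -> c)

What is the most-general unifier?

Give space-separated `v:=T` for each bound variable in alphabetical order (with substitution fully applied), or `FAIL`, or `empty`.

Answer: FAIL

Derivation:
step 1: unify List List c ~ List Bool  [subst: {-} | 3 pending]
  -> decompose List: push List c~Bool
step 2: unify List c ~ Bool  [subst: {-} | 3 pending]
  clash: List c vs Bool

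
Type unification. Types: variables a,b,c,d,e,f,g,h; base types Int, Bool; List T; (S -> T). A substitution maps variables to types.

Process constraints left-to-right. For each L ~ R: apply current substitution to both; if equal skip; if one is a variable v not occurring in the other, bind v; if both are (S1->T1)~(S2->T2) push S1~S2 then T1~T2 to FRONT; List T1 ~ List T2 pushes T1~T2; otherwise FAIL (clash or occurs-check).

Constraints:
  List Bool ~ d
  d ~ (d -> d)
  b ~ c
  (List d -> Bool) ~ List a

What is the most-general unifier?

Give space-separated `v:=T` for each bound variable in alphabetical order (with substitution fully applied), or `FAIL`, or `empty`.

Answer: FAIL

Derivation:
step 1: unify List Bool ~ d  [subst: {-} | 3 pending]
  bind d := List Bool
step 2: unify List Bool ~ (List Bool -> List Bool)  [subst: {d:=List Bool} | 2 pending]
  clash: List Bool vs (List Bool -> List Bool)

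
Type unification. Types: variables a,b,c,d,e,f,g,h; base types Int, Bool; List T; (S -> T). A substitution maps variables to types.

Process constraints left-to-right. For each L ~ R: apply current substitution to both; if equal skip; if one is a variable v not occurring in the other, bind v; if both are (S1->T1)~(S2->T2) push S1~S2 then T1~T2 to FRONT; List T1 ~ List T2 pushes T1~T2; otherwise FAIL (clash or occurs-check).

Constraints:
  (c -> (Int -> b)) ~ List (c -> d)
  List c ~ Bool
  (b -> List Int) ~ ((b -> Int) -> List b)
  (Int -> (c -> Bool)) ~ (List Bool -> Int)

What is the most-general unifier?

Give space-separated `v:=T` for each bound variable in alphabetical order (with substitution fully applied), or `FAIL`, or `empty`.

step 1: unify (c -> (Int -> b)) ~ List (c -> d)  [subst: {-} | 3 pending]
  clash: (c -> (Int -> b)) vs List (c -> d)

Answer: FAIL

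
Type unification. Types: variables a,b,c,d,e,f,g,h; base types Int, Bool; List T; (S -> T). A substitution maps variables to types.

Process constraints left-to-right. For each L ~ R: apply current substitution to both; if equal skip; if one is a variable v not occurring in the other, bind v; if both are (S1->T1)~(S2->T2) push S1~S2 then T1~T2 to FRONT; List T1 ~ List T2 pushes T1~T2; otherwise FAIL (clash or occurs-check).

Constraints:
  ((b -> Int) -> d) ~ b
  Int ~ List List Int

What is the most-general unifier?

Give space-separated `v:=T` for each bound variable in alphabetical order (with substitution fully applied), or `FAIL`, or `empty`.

Answer: FAIL

Derivation:
step 1: unify ((b -> Int) -> d) ~ b  [subst: {-} | 1 pending]
  occurs-check fail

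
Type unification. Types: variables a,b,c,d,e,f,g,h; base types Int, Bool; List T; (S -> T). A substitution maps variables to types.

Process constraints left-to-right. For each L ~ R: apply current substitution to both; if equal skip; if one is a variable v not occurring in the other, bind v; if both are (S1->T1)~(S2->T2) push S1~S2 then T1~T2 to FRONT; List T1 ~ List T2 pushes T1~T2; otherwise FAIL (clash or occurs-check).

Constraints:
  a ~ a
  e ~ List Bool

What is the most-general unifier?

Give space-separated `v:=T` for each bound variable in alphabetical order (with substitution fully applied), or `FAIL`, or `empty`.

Answer: e:=List Bool

Derivation:
step 1: unify a ~ a  [subst: {-} | 1 pending]
  -> identical, skip
step 2: unify e ~ List Bool  [subst: {-} | 0 pending]
  bind e := List Bool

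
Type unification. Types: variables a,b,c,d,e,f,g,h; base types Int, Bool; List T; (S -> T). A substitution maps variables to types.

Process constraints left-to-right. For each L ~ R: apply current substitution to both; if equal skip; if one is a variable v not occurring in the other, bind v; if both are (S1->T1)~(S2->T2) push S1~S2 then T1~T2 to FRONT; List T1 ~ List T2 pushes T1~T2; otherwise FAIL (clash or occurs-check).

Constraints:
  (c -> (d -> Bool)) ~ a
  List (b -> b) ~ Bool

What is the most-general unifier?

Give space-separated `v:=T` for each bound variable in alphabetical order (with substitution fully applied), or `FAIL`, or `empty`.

Answer: FAIL

Derivation:
step 1: unify (c -> (d -> Bool)) ~ a  [subst: {-} | 1 pending]
  bind a := (c -> (d -> Bool))
step 2: unify List (b -> b) ~ Bool  [subst: {a:=(c -> (d -> Bool))} | 0 pending]
  clash: List (b -> b) vs Bool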